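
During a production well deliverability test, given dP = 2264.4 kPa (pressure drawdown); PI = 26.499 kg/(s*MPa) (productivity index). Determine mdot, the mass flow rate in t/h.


mdot = PI * dP / 1000
mdot = 26.499 * 2264.4 / 1000
mdot = 60.00434 kg/s
Convert: 60.00434 kg/s * 3.6 = 216.02 t/h
mdot = 216.02 t/h


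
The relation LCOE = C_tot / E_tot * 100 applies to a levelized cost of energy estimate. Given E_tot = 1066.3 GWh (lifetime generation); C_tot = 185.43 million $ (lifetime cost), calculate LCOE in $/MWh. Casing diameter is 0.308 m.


LCOE = C_tot / E_tot * 100
LCOE = 185.43 / 1066.3 * 100
LCOE = 17.39004 cents/kWh
Convert: 17.39004 cents/kWh * 10.0 = 173.90 $/MWh
LCOE = 173.90 $/MWh


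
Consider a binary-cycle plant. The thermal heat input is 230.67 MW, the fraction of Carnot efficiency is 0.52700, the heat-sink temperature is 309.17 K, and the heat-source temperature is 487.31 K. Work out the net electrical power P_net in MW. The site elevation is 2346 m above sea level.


Step 1: eta = (1 - Tc/Th)*f = (1 - 309.17/487.31)*0.527 = 0.1926490
Step 2: P_net = eta * Q_in = 0.1926490 * 230.67 = 44.438 MW
P_net = 44.438 MW


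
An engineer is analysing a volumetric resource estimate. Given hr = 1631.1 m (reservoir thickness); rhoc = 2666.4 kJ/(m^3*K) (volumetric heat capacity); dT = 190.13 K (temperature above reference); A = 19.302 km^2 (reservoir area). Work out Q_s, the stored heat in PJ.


Step 1: Vr = A*1e6*hr = 19.302*1e6*1631.1 = 3.148349e+10 m^3
Step 2: Q_s = Vr*rhoc*dT/1e12 = 3.148349e+10*2666.4*190.13/1e12 = 15961 PJ
Q_s = 15961 PJ


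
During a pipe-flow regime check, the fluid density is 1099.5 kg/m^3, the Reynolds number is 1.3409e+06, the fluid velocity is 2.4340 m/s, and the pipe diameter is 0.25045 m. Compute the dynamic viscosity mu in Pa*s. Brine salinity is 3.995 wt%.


mu = rho * vel * D / Re
mu = 1099.5 * 2.4340 * 0.25045 / 1.3409e+06
mu = 0.00049985 Pa*s


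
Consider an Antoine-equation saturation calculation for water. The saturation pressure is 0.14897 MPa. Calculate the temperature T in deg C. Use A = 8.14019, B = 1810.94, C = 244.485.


T = B / (A - log10(P_sat * 760 / 0.101325)) - C
T = 1810.94 / (8.14019 - log10(0.14897 * 760 / 0.101325)) - 244.485
T = 111.16 deg C


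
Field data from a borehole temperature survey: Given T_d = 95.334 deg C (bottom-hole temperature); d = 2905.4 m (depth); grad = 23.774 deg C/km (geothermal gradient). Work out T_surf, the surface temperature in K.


T_surf = T_d - grad * d / 1000
T_surf = 95.334 - 23.774 * 2905.4 / 1000
T_surf = 26.26102 deg C
Convert to K: 26.26102 + 273.15 = 299.41 K
T_surf = 299.41 K


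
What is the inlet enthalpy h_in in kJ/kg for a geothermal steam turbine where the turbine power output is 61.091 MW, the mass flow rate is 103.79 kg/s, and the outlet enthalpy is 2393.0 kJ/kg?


h_in = h_out + P * 1000 / mdot
h_in = 2393.0 + 61.091 * 1000 / 103.79
h_in = 2981.6 kJ/kg


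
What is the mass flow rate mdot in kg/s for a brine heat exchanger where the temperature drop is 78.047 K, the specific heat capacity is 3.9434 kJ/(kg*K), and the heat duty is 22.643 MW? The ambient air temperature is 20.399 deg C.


mdot = Q * 1000 / (cp * dT)
mdot = 22.643 * 1000 / (3.9434 * 78.047)
mdot = 73.571 kg/s


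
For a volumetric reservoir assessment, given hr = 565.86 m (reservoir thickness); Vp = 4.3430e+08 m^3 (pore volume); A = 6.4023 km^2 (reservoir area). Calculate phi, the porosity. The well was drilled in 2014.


phi = Vp / (A * 1e6 * hr)
phi = 4.3430e+08 / (6.4023 * 1e6 * 565.86)
phi = 0.11988


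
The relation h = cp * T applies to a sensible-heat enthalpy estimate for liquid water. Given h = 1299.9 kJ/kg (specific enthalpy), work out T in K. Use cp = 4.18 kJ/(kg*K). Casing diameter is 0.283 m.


T = h / cp
T = 1299.9 / 4.18
T = 310.9809 deg C
Convert to K: 310.9809 + 273.15 = 584.13 K
T = 584.13 K


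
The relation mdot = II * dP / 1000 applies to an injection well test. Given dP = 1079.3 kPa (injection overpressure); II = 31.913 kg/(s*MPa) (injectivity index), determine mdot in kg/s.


mdot = II * dP / 1000
mdot = 31.913 * 1079.3 / 1000
mdot = 34.444 kg/s


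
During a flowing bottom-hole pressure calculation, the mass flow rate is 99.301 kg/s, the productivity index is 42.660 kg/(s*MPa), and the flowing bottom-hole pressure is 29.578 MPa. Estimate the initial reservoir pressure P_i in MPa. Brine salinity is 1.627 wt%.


P_i = P_wf + mdot / PI
P_i = 29.578 + 99.301 / 42.660
P_i = 31.906 MPa


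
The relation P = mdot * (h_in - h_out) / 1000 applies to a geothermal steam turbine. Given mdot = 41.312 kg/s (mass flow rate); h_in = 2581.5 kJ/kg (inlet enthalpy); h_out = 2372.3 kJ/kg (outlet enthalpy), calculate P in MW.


P = mdot * (h_in - h_out) / 1000
P = 41.312 * (2581.5 - 2372.3) / 1000
P = 8.6425 MW


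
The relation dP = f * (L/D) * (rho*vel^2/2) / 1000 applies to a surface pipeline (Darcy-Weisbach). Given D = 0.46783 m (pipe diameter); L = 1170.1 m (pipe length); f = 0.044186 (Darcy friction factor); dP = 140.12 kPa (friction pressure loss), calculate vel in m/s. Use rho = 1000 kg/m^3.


vel = sqrt(dP*1000*2*D / (f*L*rho))
vel = sqrt(140.12*1000*2*0.46783 / (0.044186*1170.1*1000))
vel = 1.5924 m/s


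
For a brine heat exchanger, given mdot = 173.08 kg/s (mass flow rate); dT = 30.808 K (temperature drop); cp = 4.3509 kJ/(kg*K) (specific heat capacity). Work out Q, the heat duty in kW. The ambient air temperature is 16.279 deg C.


Q = mdot * cp * dT / 1000
Q = 173.08 * 4.3509 * 30.808 / 1000
Q = 23.20008 MW
Convert: 23.20008 MW * 1000.0 = 23200 kW
Q = 23200 kW


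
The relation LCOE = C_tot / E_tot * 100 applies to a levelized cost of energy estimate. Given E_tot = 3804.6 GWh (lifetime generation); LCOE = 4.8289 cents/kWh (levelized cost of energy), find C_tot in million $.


C_tot = LCOE / 100 * E_tot
C_tot = 4.8289 / 100 * 3804.6
C_tot = 183.72 million $


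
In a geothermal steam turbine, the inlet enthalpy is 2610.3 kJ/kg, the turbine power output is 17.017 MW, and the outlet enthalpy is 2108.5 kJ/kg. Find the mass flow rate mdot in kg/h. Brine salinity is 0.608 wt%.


mdot = P * 1000 / (h_in - h_out)
mdot = 17.017 * 1000 / (2610.3 - 2108.5)
mdot = 33.91192 kg/s
Convert: 33.91192 kg/s * 3600.0 = 1.2208e+05 kg/h
mdot = 1.2208e+05 kg/h


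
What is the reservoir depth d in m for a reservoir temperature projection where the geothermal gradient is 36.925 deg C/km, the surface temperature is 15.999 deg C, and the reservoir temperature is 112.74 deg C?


d = (T_res - T_surf) / grad * 1000
d = (112.74 - 15.999) / 36.925 * 1000
d = 2619.9 m


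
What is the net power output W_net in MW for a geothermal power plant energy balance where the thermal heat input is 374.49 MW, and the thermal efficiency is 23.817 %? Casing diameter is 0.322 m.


W_net = eta / 100 * Q_in
W_net = 23.817 / 100 * 374.49
W_net = 89.192 MW


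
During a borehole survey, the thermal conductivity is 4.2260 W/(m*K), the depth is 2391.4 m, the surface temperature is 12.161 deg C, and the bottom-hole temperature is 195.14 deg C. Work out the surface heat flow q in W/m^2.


Step 1: grad = (T_d - T_surf)/d * 1000 = (195.14 - 12.161)/2391.4 * 1000 = 76.51543 deg C/km
Step 2: q = k * grad / 1000 = 4.226 * 76.51543 / 1000 = 0.32335 W/m^2
q = 0.32335 W/m^2


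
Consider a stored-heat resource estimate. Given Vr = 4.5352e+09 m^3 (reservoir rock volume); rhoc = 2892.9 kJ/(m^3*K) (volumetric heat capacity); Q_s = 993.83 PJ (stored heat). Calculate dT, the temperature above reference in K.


dT = Q_s * 1e12 / (Vr * rhoc)
dT = 993.83 * 1e12 / (4.5352e+09 * 2892.9)
dT = 75.750 K


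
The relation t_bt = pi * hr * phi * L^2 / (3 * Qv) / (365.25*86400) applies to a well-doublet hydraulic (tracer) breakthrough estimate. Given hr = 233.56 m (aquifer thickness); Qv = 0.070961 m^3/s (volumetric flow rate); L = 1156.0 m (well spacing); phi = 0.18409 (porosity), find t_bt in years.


t_bt = pi * hr * phi * L^2 / (3 * Qv) / (365.25*86400)
t_bt = pi * 233.56 * 0.18409 * 1156.0^2 / (3 * 0.070961) / (365.25*86400)
t_bt = 26.869 years


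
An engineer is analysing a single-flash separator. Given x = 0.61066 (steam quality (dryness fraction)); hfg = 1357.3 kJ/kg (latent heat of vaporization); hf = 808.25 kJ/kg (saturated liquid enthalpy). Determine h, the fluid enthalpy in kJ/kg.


h = hf + x * hfg
h = 808.25 + 0.61066 * 1357.3
h = 1637.1 kJ/kg


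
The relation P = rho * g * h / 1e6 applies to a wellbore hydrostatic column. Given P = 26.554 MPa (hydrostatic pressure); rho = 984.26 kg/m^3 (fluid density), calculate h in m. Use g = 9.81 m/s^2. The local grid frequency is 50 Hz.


h = P * 1e6 / (g * rho)
h = 26.554 * 1e6 / (9.81 * 984.26)
h = 2750.1 m


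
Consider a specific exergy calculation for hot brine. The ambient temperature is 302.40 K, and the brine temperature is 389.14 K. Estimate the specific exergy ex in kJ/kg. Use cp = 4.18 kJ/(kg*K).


ex = cp * ((T_b - T_0) - T_0 * ln(T_b/T_0))
ex = 4.18 * ((389.14 - 302.40) - 302.40 * ln(389.14/302.40))
ex = 43.799 kJ/kg


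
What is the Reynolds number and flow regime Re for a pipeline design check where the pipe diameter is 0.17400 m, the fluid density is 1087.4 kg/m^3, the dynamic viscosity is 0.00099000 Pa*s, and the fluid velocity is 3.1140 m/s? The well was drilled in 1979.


Step 1: Re = rho*vel*D/mu = 1087.4*3.114*0.174/0.00099 = 5.9514e+05
Step 2: Re = 5.9514e+05 > 4000, so flow is turbulent.
Re = 5.9514e+05 (turbulent)


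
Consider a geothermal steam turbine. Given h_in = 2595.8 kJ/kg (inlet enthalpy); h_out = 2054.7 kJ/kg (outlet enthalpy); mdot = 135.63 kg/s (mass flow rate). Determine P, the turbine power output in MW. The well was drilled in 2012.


P = mdot * (h_in - h_out) / 1000
P = 135.63 * (2595.8 - 2054.7) / 1000
P = 73.389 MW


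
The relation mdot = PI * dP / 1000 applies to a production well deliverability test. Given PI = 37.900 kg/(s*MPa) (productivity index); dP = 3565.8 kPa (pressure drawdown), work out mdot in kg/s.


mdot = PI * dP / 1000
mdot = 37.900 * 3565.8 / 1000
mdot = 135.14 kg/s


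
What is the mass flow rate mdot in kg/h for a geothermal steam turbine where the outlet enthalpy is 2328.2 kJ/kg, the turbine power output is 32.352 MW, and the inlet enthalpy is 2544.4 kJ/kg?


mdot = P * 1000 / (h_in - h_out)
mdot = 32.352 * 1000 / (2544.4 - 2328.2)
mdot = 149.6392 kg/s
Convert: 149.6392 kg/s * 3600.0 = 5.3870e+05 kg/h
mdot = 5.3870e+05 kg/h


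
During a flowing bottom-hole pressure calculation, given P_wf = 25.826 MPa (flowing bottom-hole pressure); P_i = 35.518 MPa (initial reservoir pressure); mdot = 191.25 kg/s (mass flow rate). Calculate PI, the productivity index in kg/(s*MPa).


PI = mdot / (P_i - P_wf)
PI = 191.25 / (35.518 - 25.826)
PI = 19.733 kg/(s*MPa)


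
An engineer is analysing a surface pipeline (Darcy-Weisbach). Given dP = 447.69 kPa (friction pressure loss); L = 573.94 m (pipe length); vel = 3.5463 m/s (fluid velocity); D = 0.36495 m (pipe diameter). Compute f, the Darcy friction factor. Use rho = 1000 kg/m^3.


f = dP*1000 / ((L/D)*(rho*vel^2/2))
f = 447.69*1000 / ((573.94/0.36495)*(1000*3.5463^2/2))
f = 0.045271


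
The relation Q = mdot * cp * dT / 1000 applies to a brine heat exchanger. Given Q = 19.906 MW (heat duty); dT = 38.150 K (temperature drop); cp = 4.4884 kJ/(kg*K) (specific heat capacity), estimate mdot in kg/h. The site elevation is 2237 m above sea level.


mdot = Q * 1000 / (cp * dT)
mdot = 19.906 * 1000 / (4.4884 * 38.150)
mdot = 116.2513 kg/s
Convert: 116.2513 kg/s * 3600.0 = 4.1850e+05 kg/h
mdot = 4.1850e+05 kg/h


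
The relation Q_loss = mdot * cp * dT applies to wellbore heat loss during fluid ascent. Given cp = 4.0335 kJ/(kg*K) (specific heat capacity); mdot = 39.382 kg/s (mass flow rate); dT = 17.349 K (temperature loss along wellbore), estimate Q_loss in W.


Q_loss = mdot * cp * dT
Q_loss = 39.382 * 4.0335 * 17.349
Q_loss = 2755.842 kW
Convert: 2755.842 kW * 1000.0 = 2.7558e+06 W
Q_loss = 2.7558e+06 W


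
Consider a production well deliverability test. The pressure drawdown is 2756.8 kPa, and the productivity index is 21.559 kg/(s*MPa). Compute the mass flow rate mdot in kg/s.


mdot = PI * dP / 1000
mdot = 21.559 * 2756.8 / 1000
mdot = 59.434 kg/s


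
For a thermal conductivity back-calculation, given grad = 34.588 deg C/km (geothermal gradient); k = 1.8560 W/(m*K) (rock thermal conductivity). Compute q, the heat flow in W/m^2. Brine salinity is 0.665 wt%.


q = k * grad / 1000
q = 1.8560 * 34.588 / 1000
q = 0.064195 W/m^2


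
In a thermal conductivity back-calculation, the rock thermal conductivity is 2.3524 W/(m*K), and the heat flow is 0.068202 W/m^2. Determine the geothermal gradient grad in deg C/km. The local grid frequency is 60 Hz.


grad = q / k * 1000
grad = 0.068202 / 2.3524 * 1000
grad = 28.993 deg C/km


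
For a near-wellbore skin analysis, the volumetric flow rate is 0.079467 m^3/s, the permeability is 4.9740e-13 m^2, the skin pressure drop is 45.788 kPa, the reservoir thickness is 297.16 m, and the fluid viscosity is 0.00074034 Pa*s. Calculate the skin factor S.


S = dP_s * 1000 * 2*pi*k*hr / (q*mu)
S = 45.788 * 1000 * 2*pi*4.9740e-13*297.16 / (0.079467*0.00074034)
S = 0.72279


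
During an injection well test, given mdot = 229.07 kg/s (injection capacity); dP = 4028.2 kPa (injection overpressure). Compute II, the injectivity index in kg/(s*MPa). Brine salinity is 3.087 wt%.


II = mdot * 1000 / dP
II = 229.07 * 1000 / 4028.2
II = 56.867 kg/(s*MPa)


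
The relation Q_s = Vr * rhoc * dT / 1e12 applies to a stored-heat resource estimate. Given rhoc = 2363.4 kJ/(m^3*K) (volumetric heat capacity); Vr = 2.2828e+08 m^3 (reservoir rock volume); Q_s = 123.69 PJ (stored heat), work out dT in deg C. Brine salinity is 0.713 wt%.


dT = Q_s * 1e12 / (Vr * rhoc)
dT = 123.69 * 1e12 / (2.2828e+08 * 2363.4)
dT = 229.2606 K
Convert (temperature difference, 1 K = 1 deg C): 229.2606 K = 229.2606 deg C
dT = 229.26 deg C


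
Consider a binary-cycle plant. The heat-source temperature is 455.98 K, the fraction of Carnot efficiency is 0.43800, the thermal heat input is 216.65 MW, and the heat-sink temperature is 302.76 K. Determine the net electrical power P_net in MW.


Step 1: eta = (1 - Tc/Th)*f = (1 - 302.76/455.98)*0.438 = 0.1471783
Step 2: P_net = eta * Q_in = 0.1471783 * 216.65 = 31.886 MW
P_net = 31.886 MW


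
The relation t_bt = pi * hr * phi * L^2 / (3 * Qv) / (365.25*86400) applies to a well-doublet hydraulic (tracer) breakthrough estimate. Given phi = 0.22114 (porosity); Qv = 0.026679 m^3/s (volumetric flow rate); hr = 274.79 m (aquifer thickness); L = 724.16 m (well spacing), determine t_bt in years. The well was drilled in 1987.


t_bt = pi * hr * phi * L^2 / (3 * Qv) / (365.25*86400)
t_bt = pi * 274.79 * 0.22114 * 724.16^2 / (3 * 0.026679) / (365.25*86400)
t_bt = 39.636 years


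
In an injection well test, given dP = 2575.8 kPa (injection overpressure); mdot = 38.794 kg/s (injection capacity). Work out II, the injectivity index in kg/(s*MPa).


II = mdot * 1000 / dP
II = 38.794 * 1000 / 2575.8
II = 15.061 kg/(s*MPa)


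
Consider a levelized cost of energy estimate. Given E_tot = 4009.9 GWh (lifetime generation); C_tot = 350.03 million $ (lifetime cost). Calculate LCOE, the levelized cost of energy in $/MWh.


LCOE = C_tot / E_tot * 100
LCOE = 350.03 / 4009.9 * 100
LCOE = 8.729145 cents/kWh
Convert: 8.729145 cents/kWh * 10.0 = 87.291 $/MWh
LCOE = 87.291 $/MWh


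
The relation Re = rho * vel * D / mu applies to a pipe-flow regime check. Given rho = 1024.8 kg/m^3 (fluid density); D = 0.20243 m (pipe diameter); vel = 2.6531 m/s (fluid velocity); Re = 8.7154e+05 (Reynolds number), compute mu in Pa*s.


mu = rho * vel * D / Re
mu = 1024.8 * 2.6531 * 0.20243 / 8.7154e+05
mu = 0.00063151 Pa*s


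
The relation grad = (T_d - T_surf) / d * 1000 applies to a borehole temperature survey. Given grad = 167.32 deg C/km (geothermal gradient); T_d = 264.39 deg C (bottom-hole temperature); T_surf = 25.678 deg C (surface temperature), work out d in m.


d = (T_d - T_surf) / grad * 1000
d = (264.39 - 25.678) / 167.32 * 1000
d = 1426.7 m


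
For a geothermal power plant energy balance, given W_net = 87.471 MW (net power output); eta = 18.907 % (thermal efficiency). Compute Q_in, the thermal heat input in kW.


Q_in = W_net / (eta / 100)
Q_in = 87.471 / (18.907 / 100)
Q_in = 462.6382 MW
Convert: 462.6382 MW * 1000.0 = 4.6264e+05 kW
Q_in = 4.6264e+05 kW


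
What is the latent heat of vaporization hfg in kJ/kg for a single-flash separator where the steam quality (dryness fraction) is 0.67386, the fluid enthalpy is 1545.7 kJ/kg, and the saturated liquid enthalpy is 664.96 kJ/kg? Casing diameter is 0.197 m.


hfg = (h - hf) / x
hfg = (1545.7 - 664.96) / 0.67386
hfg = 1307.0 kJ/kg


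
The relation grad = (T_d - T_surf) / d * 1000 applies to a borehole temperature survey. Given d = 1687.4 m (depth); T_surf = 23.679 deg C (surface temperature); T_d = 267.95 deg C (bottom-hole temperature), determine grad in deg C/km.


grad = (T_d - T_surf) / d * 1000
grad = (267.95 - 23.679) / 1687.4 * 1000
grad = 144.76 deg C/km


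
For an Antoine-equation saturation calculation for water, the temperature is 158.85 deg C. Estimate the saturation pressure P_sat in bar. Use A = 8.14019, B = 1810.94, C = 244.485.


P_sat = 10^(A - B/(C + T)) / 760 * 0.101325
P_sat = 10^(8.14019 - 1810.94/(244.485 + 158.85)) / 760 * 0.101325
P_sat = 0.5959059 MPa
Convert: 0.5959059 MPa * 10.0 = 5.9591 bar
P_sat = 5.9591 bar


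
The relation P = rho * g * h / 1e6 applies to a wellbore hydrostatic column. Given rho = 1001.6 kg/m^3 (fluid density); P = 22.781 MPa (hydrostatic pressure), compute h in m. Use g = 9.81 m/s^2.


h = P * 1e6 / (g * rho)
h = 22.781 * 1e6 / (9.81 * 1001.6)
h = 2318.5 m


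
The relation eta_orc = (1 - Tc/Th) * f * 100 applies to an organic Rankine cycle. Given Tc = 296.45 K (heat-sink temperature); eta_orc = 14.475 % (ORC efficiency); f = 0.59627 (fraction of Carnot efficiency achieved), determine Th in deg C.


Th = Tc / (1 - (eta_orc/100)/f)
Th = 296.45 / (1 - (14.475/100)/0.59627)
Th = 391.4871 K
Convert to deg C: 391.4871 - 273.15 = 118.34 deg C
Th = 118.34 deg C


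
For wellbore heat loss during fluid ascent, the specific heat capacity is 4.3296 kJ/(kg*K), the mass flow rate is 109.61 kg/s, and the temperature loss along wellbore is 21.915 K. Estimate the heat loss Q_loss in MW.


Q_loss = mdot * cp * dT
Q_loss = 109.61 * 4.3296 * 21.915
Q_loss = 10400.15 kW
Convert: 10400.15 kW * 0.001 = 10.400 MW
Q_loss = 10.400 MW


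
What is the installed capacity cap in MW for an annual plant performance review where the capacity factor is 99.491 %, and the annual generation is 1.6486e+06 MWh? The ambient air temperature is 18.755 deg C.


cap = E_a / (CF/100 * 8760)
cap = 1.6486e+06 / (99.491/100 * 8760)
cap = 189.16 MW


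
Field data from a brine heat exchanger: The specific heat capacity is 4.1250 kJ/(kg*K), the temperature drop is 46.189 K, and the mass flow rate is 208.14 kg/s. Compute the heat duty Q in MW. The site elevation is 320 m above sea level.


Q = mdot * cp * dT / 1000
Q = 208.14 * 4.1250 * 46.189 / 1000
Q = 39.657 MW


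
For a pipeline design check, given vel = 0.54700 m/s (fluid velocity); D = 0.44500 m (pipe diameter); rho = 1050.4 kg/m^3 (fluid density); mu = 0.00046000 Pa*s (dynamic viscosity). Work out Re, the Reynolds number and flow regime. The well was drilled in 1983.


Step 1: Re = rho*vel*D/mu = 1050.4*0.547*0.445/0.00046 = 5.5583e+05
Step 2: Re = 5.5583e+05 > 4000, so flow is turbulent.
Re = 5.5583e+05 (turbulent)


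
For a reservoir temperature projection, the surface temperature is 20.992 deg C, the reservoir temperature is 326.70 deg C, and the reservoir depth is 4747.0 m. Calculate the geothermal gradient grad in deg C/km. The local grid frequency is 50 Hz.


grad = (T_res - T_surf) / d * 1000
grad = (326.70 - 20.992) / 4747.0 * 1000
grad = 64.400 deg C/km


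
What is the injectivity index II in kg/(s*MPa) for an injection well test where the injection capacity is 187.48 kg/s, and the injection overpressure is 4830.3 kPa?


II = mdot * 1000 / dP
II = 187.48 * 1000 / 4830.3
II = 38.813 kg/(s*MPa)


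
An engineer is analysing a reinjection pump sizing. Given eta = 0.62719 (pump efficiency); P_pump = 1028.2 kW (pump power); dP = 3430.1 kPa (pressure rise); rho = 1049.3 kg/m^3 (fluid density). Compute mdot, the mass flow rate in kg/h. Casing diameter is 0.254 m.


mdot = P_pump * rho * eta / dP
mdot = 1028.2 * 1049.3 * 0.62719 / 3430.1
mdot = 197.2739 kg/s
Convert: 197.2739 kg/s * 3600.0 = 7.1019e+05 kg/h
mdot = 7.1019e+05 kg/h


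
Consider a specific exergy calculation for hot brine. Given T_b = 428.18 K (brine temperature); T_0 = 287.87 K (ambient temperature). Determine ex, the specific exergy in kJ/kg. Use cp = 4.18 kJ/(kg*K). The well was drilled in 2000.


ex = cp * ((T_b - T_0) - T_0 * ln(T_b/T_0))
ex = 4.18 * ((428.18 - 287.87) - 287.87 * ln(428.18/287.87))
ex = 108.75 kJ/kg


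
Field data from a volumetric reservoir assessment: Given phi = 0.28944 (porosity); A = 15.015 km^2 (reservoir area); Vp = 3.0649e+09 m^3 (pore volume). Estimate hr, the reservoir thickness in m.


hr = Vp / (A * 1e6 * phi)
hr = 3.0649e+09 / (15.015 * 1e6 * 0.28944)
hr = 705.23 m


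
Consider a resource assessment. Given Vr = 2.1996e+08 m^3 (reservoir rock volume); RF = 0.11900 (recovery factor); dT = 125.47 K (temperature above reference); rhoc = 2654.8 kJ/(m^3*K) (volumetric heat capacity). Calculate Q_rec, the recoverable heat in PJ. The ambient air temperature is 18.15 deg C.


Step 1: Q_s = Vr*rhoc*dT/1e12 = 2.1996e+08*2654.8*125.47/1e12 = 73.26818 PJ
Step 2: Q_rec = Q_s * RF = 73.26818 * 0.119 = 8.7189 PJ
Q_rec = 8.7189 PJ


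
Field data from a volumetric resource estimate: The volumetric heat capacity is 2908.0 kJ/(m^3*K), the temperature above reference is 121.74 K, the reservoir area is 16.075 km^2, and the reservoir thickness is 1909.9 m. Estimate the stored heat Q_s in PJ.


Step 1: Vr = A*1e6*hr = 16.075*1e6*1909.9 = 3.070164e+10 m^3
Step 2: Q_s = Vr*rhoc*dT/1e12 = 3.070164e+10*2908.0*121.74/1e12 = 10869 PJ
Q_s = 10869 PJ


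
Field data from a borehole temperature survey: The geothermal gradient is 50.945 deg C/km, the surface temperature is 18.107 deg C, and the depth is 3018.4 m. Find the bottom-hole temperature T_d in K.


T_d = T_surf + grad * d / 1000
T_d = 18.107 + 50.945 * 3018.4 / 1000
T_d = 171.8794 deg C
Convert to K: 171.8794 + 273.15 = 445.03 K
T_d = 445.03 K


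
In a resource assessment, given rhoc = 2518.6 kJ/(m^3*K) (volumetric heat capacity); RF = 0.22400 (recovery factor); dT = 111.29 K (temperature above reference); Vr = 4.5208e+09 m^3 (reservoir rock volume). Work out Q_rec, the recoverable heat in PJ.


Step 1: Q_s = Vr*rhoc*dT/1e12 = 4.5208e+09*2518.6*111.29/1e12 = 1267.158 PJ
Step 2: Q_rec = Q_s * RF = 1267.158 * 0.224 = 283.84 PJ
Q_rec = 283.84 PJ


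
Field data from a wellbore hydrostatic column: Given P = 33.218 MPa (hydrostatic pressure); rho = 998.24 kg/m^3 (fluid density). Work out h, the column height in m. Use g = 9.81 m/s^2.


h = P * 1e6 / (g * rho)
h = 33.218 * 1e6 / (9.81 * 998.24)
h = 3392.1 m


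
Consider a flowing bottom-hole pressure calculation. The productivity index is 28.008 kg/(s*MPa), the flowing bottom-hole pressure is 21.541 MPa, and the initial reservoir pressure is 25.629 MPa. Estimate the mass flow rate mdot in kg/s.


mdot = (P_i - P_wf) * PI
mdot = (25.629 - 21.541) * 28.008
mdot = 114.50 kg/s


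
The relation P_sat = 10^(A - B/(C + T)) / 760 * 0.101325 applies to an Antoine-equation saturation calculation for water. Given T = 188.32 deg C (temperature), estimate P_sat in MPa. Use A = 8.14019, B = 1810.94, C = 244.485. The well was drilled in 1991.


P_sat = 10^(A - B/(C + T)) / 760 * 0.101325
P_sat = 10^(8.14019 - 1810.94/(244.485 + 188.32)) / 760 * 0.101325
P_sat = 1.2048 MPa


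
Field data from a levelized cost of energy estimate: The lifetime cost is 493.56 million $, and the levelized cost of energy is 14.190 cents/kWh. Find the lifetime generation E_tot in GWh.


E_tot = C_tot / LCOE * 100
E_tot = 493.56 / 14.190 * 100
E_tot = 3478.2 GWh


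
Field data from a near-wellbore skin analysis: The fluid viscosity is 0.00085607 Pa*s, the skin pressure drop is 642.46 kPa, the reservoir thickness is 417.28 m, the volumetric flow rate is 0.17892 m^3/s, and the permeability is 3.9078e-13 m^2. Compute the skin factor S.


S = dP_s * 1000 * 2*pi*k*hr / (q*mu)
S = 642.46 * 1000 * 2*pi*3.9078e-13*417.28 / (0.17892*0.00085607)
S = 4.2975


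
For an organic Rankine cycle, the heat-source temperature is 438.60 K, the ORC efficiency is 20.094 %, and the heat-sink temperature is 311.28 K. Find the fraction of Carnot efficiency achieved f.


f = (eta_orc/100) / (1 - Tc/Th)
f = (20.094/100) / (1 - 311.28/438.60)
f = 0.69221


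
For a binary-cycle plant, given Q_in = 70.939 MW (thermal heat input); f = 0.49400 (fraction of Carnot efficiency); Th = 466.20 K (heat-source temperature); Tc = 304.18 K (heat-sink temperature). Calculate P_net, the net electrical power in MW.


Step 1: eta = (1 - Tc/Th)*f = (1 - 304.18/466.2)*0.494 = 0.1716814
Step 2: P_net = eta * Q_in = 0.1716814 * 70.939 = 12.179 MW
P_net = 12.179 MW


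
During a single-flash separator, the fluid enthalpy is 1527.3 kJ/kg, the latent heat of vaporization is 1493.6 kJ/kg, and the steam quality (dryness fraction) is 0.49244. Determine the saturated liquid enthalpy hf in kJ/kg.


hf = h - x * hfg
hf = 1527.3 - 0.49244 * 1493.6
hf = 791.79 kJ/kg


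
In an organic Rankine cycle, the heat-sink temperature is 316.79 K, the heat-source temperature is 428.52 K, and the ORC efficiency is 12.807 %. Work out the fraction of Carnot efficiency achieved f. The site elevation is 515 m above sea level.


f = (eta_orc/100) / (1 - Tc/Th)
f = (12.807/100) / (1 - 316.79/428.52)
f = 0.49119


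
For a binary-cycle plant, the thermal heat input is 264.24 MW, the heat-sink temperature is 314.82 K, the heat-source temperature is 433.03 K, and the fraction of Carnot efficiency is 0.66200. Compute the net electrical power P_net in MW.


Step 1: eta = (1 - Tc/Th)*f = (1 - 314.82/433.03)*0.662 = 0.1807150
Step 2: P_net = eta * Q_in = 0.1807150 * 264.24 = 47.752 MW
P_net = 47.752 MW


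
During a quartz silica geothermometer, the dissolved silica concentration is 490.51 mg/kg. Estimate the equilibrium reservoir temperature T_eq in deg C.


T_eq = 1309 / (5.19 - log10(SiO2)) - 273.15
T_eq = 1309 / (5.19 - log10(490.51)) - 273.15
T_eq = 250.59 deg C


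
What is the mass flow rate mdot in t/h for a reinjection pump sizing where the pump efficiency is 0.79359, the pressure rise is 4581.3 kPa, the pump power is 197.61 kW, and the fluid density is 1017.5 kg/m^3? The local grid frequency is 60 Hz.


mdot = P_pump * rho * eta / dP
mdot = 197.61 * 1017.5 * 0.79359 / 4581.3
mdot = 34.82978 kg/s
Convert: 34.82978 kg/s * 3.6 = 125.39 t/h
mdot = 125.39 t/h


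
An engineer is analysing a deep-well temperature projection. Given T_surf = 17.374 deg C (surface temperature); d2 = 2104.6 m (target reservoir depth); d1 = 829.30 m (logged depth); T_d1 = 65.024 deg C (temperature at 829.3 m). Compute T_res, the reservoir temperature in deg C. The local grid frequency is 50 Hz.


Step 1: grad = (T_d1 - T_surf)/d1 * 1000 = (65.024 - 17.374)/829.3 * 1000 = 57.45810 deg C/km
Step 2: T_res = T_surf + grad*d2/1000 = 17.374 + 57.45810*2104.6/1000 = 138.30 deg C
T_res = 138.30 deg C


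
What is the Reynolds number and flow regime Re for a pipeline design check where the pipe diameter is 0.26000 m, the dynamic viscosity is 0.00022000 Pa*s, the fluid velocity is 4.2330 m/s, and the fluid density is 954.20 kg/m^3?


Step 1: Re = rho*vel*D/mu = 954.2*4.233*0.26/0.00022 = 4.7735e+06
Step 2: Re = 4.7735e+06 > 4000, so flow is turbulent.
Re = 4.7735e+06 (turbulent)


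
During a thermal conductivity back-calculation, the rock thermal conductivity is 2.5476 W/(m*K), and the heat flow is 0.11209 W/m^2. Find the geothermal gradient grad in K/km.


grad = q / k * 1000
grad = 0.11209 / 2.5476 * 1000
grad = 43.99827 deg C/km
Convert: 43.99827 deg C/km * 1.0 = 43.998 K/km
grad = 43.998 K/km


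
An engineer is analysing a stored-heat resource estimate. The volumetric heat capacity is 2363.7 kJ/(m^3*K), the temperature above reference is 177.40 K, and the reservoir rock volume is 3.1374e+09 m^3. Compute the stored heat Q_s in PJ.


Q_s = Vr * rhoc * dT / 1e12
Q_s = 3.1374e+09 * 2363.7 * 177.40 / 1e12
Q_s = 1315.6 PJ


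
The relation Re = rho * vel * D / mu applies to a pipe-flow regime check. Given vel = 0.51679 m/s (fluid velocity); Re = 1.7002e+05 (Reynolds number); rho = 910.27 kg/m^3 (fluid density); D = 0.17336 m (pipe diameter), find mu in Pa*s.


mu = rho * vel * D / Re
mu = 910.27 * 0.51679 * 0.17336 / 1.7002e+05
mu = 0.00047966 Pa*s


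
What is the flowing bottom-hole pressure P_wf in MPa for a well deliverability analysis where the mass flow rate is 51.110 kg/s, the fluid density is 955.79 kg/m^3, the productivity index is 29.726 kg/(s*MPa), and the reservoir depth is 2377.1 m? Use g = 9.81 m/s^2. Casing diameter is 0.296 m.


Step 1: P_i = rho*g*h/1e6 = 955.79*9.81*2377.1/1e6 = 22.28840 MPa
Step 2: P_wf = P_i - mdot/PI = 22.28840 - 51.11/29.726 = 20.569 MPa
P_wf = 20.569 MPa


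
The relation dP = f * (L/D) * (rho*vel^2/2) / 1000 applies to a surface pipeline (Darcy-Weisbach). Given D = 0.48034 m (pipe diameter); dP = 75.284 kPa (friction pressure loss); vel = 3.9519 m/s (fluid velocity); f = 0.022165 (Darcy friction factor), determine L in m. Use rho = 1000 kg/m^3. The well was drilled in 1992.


L = dP*1000*D / (f*rho*vel^2/2)
L = 75.284*1000*0.48034 / (0.022165*1000*3.9519^2/2)
L = 208.93 m


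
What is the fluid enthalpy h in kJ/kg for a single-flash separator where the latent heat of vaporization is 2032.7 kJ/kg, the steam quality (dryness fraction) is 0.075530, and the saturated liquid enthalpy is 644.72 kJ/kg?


h = hf + x * hfg
h = 644.72 + 0.075530 * 2032.7
h = 798.25 kJ/kg


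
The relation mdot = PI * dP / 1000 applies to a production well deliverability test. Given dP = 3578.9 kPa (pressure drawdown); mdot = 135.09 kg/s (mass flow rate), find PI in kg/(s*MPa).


PI = mdot * 1000 / dP
PI = 135.09 * 1000 / 3578.9
PI = 37.746 kg/(s*MPa)


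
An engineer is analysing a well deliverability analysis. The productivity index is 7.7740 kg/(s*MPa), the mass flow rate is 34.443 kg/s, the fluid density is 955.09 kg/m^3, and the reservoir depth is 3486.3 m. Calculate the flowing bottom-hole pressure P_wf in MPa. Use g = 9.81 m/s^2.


Step 1: P_i = rho*g*h/1e6 = 955.09*9.81*3486.3/1e6 = 32.66465 MPa
Step 2: P_wf = P_i - mdot/PI = 32.66465 - 34.443/7.774 = 28.234 MPa
P_wf = 28.234 MPa


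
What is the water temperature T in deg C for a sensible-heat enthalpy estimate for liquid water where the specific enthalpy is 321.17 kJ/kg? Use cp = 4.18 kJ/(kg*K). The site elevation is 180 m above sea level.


T = h / cp
T = 321.17 / 4.18
T = 76.835 deg C


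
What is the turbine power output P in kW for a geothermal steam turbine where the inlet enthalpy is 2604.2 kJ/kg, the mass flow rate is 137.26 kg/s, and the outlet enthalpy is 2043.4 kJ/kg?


P = mdot * (h_in - h_out) / 1000
P = 137.26 * (2604.2 - 2043.4) / 1000
P = 76.97541 MW
Convert: 76.97541 MW * 1000.0 = 76975 kW
P = 76975 kW


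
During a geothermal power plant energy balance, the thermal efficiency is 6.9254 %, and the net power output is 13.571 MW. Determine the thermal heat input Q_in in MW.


Q_in = W_net / (eta / 100)
Q_in = 13.571 / (6.9254 / 100)
Q_in = 195.96 MW


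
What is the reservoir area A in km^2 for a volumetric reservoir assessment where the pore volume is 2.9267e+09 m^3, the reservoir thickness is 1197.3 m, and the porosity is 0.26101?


A = Vp / (1e6 * hr * phi)
A = 2.9267e+09 / (1e6 * 1197.3 * 0.26101)
A = 9.3652 km^2


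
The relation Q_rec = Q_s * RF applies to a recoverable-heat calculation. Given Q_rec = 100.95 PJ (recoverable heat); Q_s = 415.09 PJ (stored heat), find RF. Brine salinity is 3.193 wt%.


RF = Q_rec / Q_s
RF = 100.95 / 415.09
RF = 0.24320


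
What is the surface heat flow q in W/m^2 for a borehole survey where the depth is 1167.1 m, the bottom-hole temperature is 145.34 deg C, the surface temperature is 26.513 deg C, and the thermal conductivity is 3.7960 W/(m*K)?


Step 1: grad = (T_d - T_surf)/d * 1000 = (145.34 - 26.513)/1167.1 * 1000 = 101.8139 deg C/km
Step 2: q = k * grad / 1000 = 3.796 * 101.8139 / 1000 = 0.38649 W/m^2
q = 0.38649 W/m^2


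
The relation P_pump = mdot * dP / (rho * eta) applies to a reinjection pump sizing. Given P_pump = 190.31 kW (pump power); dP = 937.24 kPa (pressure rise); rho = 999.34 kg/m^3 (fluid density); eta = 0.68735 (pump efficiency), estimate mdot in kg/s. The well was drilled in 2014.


mdot = P_pump * rho * eta / dP
mdot = 190.31 * 999.34 * 0.68735 / 937.24
mdot = 139.48 kg/s


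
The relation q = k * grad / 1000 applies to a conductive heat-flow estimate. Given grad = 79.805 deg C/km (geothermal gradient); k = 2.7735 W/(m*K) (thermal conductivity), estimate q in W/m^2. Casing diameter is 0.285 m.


q = k * grad / 1000
q = 2.7735 * 79.805 / 1000
q = 0.22134 W/m^2


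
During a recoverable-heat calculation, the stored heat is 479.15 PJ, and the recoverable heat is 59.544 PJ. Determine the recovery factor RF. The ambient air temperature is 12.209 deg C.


RF = Q_rec / Q_s
RF = 59.544 / 479.15
RF = 0.12427


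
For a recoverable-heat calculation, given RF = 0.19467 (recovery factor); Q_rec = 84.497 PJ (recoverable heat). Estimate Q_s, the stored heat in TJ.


Q_s = Q_rec / RF
Q_s = 84.497 / 0.19467
Q_s = 434.0525 PJ
Convert: 434.0525 PJ * 1000.0 = 4.3405e+05 TJ
Q_s = 4.3405e+05 TJ


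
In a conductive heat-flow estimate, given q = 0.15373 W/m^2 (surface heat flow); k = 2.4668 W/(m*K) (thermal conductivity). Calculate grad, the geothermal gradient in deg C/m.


grad = q * 1000 / k
grad = 0.15373 * 1000 / 2.4668
grad = 62.31960 deg C/km
Convert: 62.31960 deg C/km * 0.001 = 0.062320 deg C/m
grad = 0.062320 deg C/m


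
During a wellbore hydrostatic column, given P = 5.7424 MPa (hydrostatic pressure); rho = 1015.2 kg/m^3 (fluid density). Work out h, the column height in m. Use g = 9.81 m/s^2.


h = P * 1e6 / (g * rho)
h = 5.7424 * 1e6 / (9.81 * 1015.2)
h = 576.60 m


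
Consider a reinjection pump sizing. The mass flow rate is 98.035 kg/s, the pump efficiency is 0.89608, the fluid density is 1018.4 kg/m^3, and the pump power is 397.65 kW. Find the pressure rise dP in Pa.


dP = P_pump * rho * eta / mdot
dP = 397.65 * 1018.4 * 0.89608 / 98.035
dP = 3701.562 kPa
Convert: 3701.562 kPa * 1000.0 = 3.7016e+06 Pa
dP = 3.7016e+06 Pa


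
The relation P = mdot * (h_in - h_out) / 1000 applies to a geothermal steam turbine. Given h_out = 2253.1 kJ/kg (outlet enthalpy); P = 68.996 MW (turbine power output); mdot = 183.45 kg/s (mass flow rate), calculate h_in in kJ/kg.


h_in = h_out + P * 1000 / mdot
h_in = 2253.1 + 68.996 * 1000 / 183.45
h_in = 2629.2 kJ/kg


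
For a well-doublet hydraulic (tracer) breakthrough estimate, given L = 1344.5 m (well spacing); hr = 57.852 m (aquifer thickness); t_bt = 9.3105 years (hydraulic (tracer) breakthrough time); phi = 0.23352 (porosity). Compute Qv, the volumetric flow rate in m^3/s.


Qv = pi*hr*phi*L^2 / (3*t_bt*365.25*86400)
Qv = pi*57.852*0.23352*1344.5^2 / (3*9.3105*365.25*86400)
Qv = 0.087039 m^3/s


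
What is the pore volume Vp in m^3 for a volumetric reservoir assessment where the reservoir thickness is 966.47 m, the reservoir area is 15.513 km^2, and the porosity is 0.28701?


Vp = A * 1e6 * hr * phi
Vp = 15.513 * 1e6 * 966.47 * 0.28701
Vp = 4.3031e+09 m^3


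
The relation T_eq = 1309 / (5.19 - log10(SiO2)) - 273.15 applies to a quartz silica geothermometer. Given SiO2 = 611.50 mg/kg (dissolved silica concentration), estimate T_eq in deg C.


T_eq = 1309 / (5.19 - log10(SiO2)) - 273.15
T_eq = 1309 / (5.19 - log10(611.50)) - 273.15
T_eq = 271.45 deg C


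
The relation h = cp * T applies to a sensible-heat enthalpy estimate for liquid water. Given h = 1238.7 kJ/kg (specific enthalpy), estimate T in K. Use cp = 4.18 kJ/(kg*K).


T = h / cp
T = 1238.7 / 4.18
T = 296.3397 deg C
Convert to K: 296.3397 + 273.15 = 569.49 K
T = 569.49 K


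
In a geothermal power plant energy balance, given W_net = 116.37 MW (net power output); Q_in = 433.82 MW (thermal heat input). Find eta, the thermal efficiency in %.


eta = W_net / Q_in * 100
eta = 116.37 / 433.82 * 100
eta = 26.824 %


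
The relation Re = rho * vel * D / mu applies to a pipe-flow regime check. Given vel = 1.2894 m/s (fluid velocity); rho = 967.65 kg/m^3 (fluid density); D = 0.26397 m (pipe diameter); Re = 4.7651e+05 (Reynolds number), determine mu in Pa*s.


mu = rho * vel * D / Re
mu = 967.65 * 1.2894 * 0.26397 / 4.7651e+05
mu = 0.00069118 Pa*s


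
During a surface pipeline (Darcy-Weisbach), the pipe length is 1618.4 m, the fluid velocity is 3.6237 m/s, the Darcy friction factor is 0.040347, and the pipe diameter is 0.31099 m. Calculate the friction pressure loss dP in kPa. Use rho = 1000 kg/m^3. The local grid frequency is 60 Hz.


dP = f * (L/D) * (rho*vel^2/2) / 1000
dP = 0.040347 * (1618.4/0.31099) * (1000*3.6237^2/2) / 1000
dP = 1378.6 kPa


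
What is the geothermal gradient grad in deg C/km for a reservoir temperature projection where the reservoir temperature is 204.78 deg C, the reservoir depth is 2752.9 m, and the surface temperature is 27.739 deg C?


grad = (T_res - T_surf) / d * 1000
grad = (204.78 - 27.739) / 2752.9 * 1000
grad = 64.311 deg C/km


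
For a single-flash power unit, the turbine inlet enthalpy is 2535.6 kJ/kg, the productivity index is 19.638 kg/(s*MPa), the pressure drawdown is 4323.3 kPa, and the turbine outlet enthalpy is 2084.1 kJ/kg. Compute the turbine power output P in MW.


Step 1: mdot = PI * dP / 1000 = 19.638 * 4323.3 / 1000 = 84.90097 kg/s
Step 2: P = mdot*(h_in - h_out)/1000 = 84.90097*(2535.6 - 2084.1)/1000 = 38.333 MW
P = 38.333 MW


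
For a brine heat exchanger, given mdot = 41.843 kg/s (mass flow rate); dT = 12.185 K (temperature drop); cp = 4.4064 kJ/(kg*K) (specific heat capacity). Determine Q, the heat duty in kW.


Q = mdot * cp * dT / 1000
Q = 41.843 * 4.4064 * 12.185 / 1000
Q = 2.246634 MW
Convert: 2.246634 MW * 1000.0 = 2246.6 kW
Q = 2246.6 kW


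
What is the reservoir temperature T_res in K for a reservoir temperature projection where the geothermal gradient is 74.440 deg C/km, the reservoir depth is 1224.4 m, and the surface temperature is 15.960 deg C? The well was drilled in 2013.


T_res = T_surf + grad * d / 1000
T_res = 15.960 + 74.440 * 1224.4 / 1000
T_res = 107.1043 deg C
Convert to K: 107.1043 + 273.15 = 380.25 K
T_res = 380.25 K


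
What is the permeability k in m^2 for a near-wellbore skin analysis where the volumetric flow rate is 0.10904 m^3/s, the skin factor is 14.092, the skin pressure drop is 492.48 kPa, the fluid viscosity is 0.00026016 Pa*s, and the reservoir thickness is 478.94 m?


k = S*q*mu / (2*pi*dP_s*1000*hr)
k = 14.092*0.10904*0.00026016 / (2*pi*492.48*1000*478.94)
k = 2.6974e-13 m^2


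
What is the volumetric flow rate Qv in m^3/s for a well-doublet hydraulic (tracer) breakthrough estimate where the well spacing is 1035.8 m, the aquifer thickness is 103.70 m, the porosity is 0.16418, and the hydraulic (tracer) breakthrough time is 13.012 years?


Qv = pi*hr*phi*L^2 / (3*t_bt*365.25*86400)
Qv = pi*103.70*0.16418*1035.8^2 / (3*13.012*365.25*86400)
Qv = 0.046583 m^3/s


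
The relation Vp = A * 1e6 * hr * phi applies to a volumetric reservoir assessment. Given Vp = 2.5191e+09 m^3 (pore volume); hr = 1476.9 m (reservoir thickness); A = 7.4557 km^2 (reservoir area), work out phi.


phi = Vp / (A * 1e6 * hr)
phi = 2.5191e+09 / (7.4557 * 1e6 * 1476.9)
phi = 0.22877
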